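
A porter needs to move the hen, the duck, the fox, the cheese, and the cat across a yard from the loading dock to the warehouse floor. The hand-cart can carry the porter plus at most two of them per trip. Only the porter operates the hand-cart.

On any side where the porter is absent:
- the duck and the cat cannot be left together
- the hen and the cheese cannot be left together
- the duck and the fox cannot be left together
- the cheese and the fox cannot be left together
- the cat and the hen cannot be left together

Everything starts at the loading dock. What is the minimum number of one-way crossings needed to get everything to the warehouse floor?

Whatever the first load, the items left behind include a forbidden pair without the porter. No opening move is safe, so no plan exists.

impossible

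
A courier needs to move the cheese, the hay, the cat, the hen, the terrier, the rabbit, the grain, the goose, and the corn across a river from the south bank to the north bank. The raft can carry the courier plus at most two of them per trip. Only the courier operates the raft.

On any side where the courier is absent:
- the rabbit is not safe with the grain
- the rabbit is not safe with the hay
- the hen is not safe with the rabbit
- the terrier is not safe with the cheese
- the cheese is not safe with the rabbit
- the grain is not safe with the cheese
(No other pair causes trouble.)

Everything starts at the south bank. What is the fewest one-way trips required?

Counting alone: the courier can take at most 2 across per trip to the north bank, so moving all 9 needs at least 5 loaded trips out, with a return between consecutive ones — at least 9 crossings.
The safety rule pushes this higher. Following every safe sequence of crossings, the most of the 9 that can be at the north bank as the raft arrives there on crossings 9, 11, 13 is 6, 7, 8 respectively — never all 9.
So no plan with fewer than 15 crossings exists, and this one achieves 15:
1. Courier goes to the north bank with the cheese and the rabbit.  [the south bank: the cat, the corn, the goose, the grain, the hay, the hen, the terrier | the north bank: the cheese, the rabbit]
2. Courier goes back to the south bank with the cheese.  [the south bank: the cat, the cheese, the corn, the goose, the grain, the hay, the hen, the terrier | the north bank: the rabbit]
3. Courier goes to the north bank with the cheese and the hay.  [the south bank: the cat, the corn, the goose, the grain, the hen, the terrier | the north bank: the cheese, the hay, the rabbit]
4. Courier goes back to the south bank with the rabbit.  [the south bank: the cat, the corn, the goose, the grain, the hen, the rabbit, the terrier | the north bank: the cheese, the hay]
5. Courier goes to the north bank with the cat and the rabbit.  [the south bank: the corn, the goose, the grain, the hen, the terrier | the north bank: the cat, the cheese, the hay, the rabbit]
6. Courier goes back to the south bank with the rabbit.  [the south bank: the corn, the goose, the grain, the hen, the rabbit, the terrier | the north bank: the cat, the cheese, the hay]
7. Courier goes to the north bank with the hen and the rabbit.  [the south bank: the corn, the goose, the grain, the terrier | the north bank: the cat, the cheese, the hay, the hen, the rabbit]
8. Courier goes back to the south bank with the rabbit.  [the south bank: the corn, the goose, the grain, the rabbit, the terrier | the north bank: the cat, the cheese, the hay, the hen]
9. Courier goes to the north bank with the grain and the terrier.  [the south bank: the corn, the goose, the rabbit | the north bank: the cat, the cheese, the grain, the hay, the hen, the terrier]
10. Courier goes back to the south bank with the cheese.  [the south bank: the cheese, the corn, the goose, the rabbit | the north bank: the cat, the grain, the hay, the hen, the terrier]
11. Courier goes to the north bank with the cheese and the goose.  [the south bank: the corn, the rabbit | the north bank: the cat, the cheese, the goose, the grain, the hay, the hen, the terrier]
12. Courier goes back to the south bank with the cheese.  [the south bank: the cheese, the corn, the rabbit | the north bank: the cat, the goose, the grain, the hay, the hen, the terrier]
13. Courier goes to the north bank with the cheese and the corn.  [the south bank: the rabbit | the north bank: the cat, the cheese, the corn, the goose, the grain, the hay, the hen, the terrier]
14. Courier goes back to the south bank with the cheese.  [the south bank: the cheese, the rabbit | the north bank: the cat, the corn, the goose, the grain, the hay, the hen, the terrier]
15. Courier goes to the north bank with the cheese and the rabbit.  [the south bank: — | the north bank: the cat, the cheese, the corn, the goose, the grain, the hay, the hen, the rabbit, the terrier]

15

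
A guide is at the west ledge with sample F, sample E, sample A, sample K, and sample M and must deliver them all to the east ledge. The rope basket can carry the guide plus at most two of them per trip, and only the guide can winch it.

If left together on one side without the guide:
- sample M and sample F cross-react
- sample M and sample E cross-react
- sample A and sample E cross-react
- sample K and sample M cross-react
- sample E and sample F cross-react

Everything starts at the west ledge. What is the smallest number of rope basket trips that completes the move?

Counting alone: the guide can take at most 2 across per trip to the east ledge, so moving all 5 needs at least 3 loaded trips out, with a return between consecutive ones — at least 5 crossings.
The safety rule pushes this higher. Following every safe sequence of crossings, the most of the 5 that can be at the east ledge as the rope basket arrives there on crossing 5 is 4 — never all 5.
So no plan with fewer than 7 crossings exists, and this one achieves 7:
1. Guide goes to the east ledge with sample E and sample M.  [the west ledge: sample A, sample F, sample K | the east ledge: sample E, sample M]
2. Guide goes back to the west ledge with sample E.  [the west ledge: sample A, sample E, sample F, sample K | the east ledge: sample M]
3. Guide goes to the east ledge with sample A and sample F.  [the west ledge: sample E, sample K | the east ledge: sample A, sample F, sample M]
4. Guide goes back to the west ledge with sample F.  [the west ledge: sample E, sample F, sample K | the east ledge: sample A, sample M]
5. Guide goes to the east ledge with sample F and sample K.  [the west ledge: sample E | the east ledge: sample A, sample F, sample K, sample M]
6. Guide goes back to the west ledge with sample M.  [the west ledge: sample E, sample M | the east ledge: sample A, sample F, sample K]
7. Guide goes to the east ledge with sample E and sample M.  [the west ledge: — | the east ledge: sample A, sample E, sample F, sample K, sample M]

7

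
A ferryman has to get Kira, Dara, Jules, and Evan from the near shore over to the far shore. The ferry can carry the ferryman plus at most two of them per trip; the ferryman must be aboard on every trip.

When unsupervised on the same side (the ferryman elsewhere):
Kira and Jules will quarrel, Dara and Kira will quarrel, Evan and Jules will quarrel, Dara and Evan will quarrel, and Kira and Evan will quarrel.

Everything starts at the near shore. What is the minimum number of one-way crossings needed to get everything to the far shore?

Counting alone: the ferryman can take at most 2 across per trip to the far shore, so moving all 4 needs at least 2 loaded trips out, with a return between consecutive ones — at least 3 crossings.
The safety rule pushes this higher. Following every safe sequence of crossings, the most of the 4 that can be at the far shore as the ferry arrives there on crossing 3 is 3 — never all 4.
So no plan with fewer than 5 crossings exists, and this one achieves 5:
1. Ferryman goes to the far shore with Evan and Kira.
2. Ferryman goes back to the near shore with Kira.
3. Ferryman goes to the far shore with Dara and Jules.
4. Ferryman goes back to the near shore with Evan.
5. Ferryman goes to the far shore with Evan and Kira.

5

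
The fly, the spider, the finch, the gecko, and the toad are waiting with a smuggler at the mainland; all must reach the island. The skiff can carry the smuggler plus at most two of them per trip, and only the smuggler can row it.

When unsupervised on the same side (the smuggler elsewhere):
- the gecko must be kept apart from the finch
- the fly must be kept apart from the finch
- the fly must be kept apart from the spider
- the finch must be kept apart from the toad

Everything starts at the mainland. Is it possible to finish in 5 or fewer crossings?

Yes

Yes — this plan uses 5 crossings (≤ 5):
1. Smuggler goes to the island with the finch and the fly.  [the mainland: the gecko, the spider, the toad | the island: the finch, the fly]
2. Smuggler goes back to the mainland with the finch.  [the mainland: the finch, the gecko, the spider, the toad | the island: the fly]
3. Smuggler goes to the island with the gecko and the toad.  [the mainland: the finch, the spider | the island: the fly, the gecko, the toad]
4. Smuggler goes back to the mainland alone.  [the mainland: the finch, the spider | the island: the fly, the gecko, the toad]
5. Smuggler goes to the island with the finch and the spider.  [the mainland: — | the island: the finch, the fly, the gecko, the spider, the toad]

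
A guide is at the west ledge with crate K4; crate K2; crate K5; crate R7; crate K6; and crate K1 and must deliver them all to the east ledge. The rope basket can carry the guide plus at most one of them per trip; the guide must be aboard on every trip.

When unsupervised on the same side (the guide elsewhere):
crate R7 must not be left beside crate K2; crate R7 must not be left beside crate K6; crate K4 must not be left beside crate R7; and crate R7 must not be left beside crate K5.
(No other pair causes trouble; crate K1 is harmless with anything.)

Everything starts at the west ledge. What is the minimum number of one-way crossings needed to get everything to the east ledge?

Following every safe sequence of crossings from the start, the most of the 6 that can be at the east ledge as the rope basket arrives there on crossings 1, 3, 5 is 1, 2, 3 respectively; the best ever achieved is 3 of 6.
From crossing 7 on, no configuration arises that was not already reachable earlier: only 22 distinct safe configurations (who is on which side, and where the rope basket is) can ever be reached, none of them has everyone across, and every continuation just revisits them. So no valid plan exists.

impossible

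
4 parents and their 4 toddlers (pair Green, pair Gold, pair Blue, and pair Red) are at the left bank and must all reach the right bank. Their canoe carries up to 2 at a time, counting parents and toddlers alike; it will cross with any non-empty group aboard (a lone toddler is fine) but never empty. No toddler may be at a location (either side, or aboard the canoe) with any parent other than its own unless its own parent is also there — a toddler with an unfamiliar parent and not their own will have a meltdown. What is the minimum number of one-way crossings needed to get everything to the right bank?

impossible

Following every safe sequence of crossings from the start, the most of the 8 that can be at the right bank as the canoe arrives there on crossings 1, 3, 5 is 2, 3, 4 respectively; the best ever achieved is 4 of 8.
From crossing 7 on, no configuration arises that was not already reachable earlier: only 44 distinct safe configurations (who is on which side, and where the canoe is) can ever be reached, none of them has everyone across, and every continuation just revisits them. So no valid plan exists.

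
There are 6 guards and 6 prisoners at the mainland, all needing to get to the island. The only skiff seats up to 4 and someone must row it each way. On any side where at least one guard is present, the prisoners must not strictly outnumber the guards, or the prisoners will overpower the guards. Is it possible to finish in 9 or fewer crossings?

Yes — this plan uses 9 crossings (≤ 9):
1. 2 prisoners → the island.  (the mainland: 6G 4P; the island: 0G 2P)
2. 1 prisoner ← the mainland.  (the mainland: 6G 5P; the island: 0G 1P)
3. 4 prisoners → the island.  (the mainland: 6G 1P; the island: 0G 5P)
4. 1 prisoner ← the mainland.  (the mainland: 6G 2P; the island: 0G 4P)
5. 4 guards → the island.  (the mainland: 2G 2P; the island: 4G 4P)
6. 1 guard and 1 prisoner ← the mainland.  (the mainland: 3G 3P; the island: 3G 3P)
7. 2 guards and 2 prisoners → the island.  (the mainland: 1G 1P; the island: 5G 5P)
8. 1 guard and 1 prisoner ← the mainland.  (the mainland: 2G 2P; the island: 4G 4P)
9. 2 guards and 2 prisoners → the island.  (the mainland: 0G 0P; the island: 6G 6P)

Yes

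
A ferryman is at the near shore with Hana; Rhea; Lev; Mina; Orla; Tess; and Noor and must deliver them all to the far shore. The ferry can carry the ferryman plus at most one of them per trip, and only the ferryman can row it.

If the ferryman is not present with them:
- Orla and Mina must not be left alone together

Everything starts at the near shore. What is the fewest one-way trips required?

13

Counting alone: the ferryman can take at most 1 across per trip to the far shore, so moving all 7 needs at least 7 loaded trips out, with a return between consecutive ones — at least 13 crossings.
The plan below uses exactly 13 crossings, so it is optimal:
1. Ferryman goes to the far shore with Mina.
2. Ferryman goes back to the near shore alone.
3. Ferryman goes to the far shore with Hana.
4. Ferryman goes back to the near shore alone.
5. Ferryman goes to the far shore with Rhea.
6. Ferryman goes back to the near shore alone.
7. Ferryman goes to the far shore with Lev.
8. Ferryman goes back to the near shore alone.
9. Ferryman goes to the far shore with Tess.
10. Ferryman goes back to the near shore alone.
11. Ferryman goes to the far shore with Noor.
12. Ferryman goes back to the near shore alone.
13. Ferryman goes to the far shore with Orla.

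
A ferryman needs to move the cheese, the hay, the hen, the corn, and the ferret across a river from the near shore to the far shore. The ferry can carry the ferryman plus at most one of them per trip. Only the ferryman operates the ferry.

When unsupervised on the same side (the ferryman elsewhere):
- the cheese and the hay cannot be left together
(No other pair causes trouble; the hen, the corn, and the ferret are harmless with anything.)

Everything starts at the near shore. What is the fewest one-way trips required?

Counting alone: the ferryman can take at most 1 across per trip to the far shore, so moving all 5 needs at least 5 loaded trips out, with a return between consecutive ones — at least 9 crossings.
The plan below uses exactly 9 crossings, so it is optimal:
1. Ferryman goes to the far shore with the cheese.  [the near shore: the corn, the ferret, the hay, the hen | the far shore: the cheese]
2. Ferryman goes back to the near shore alone.  [the near shore: the corn, the ferret, the hay, the hen | the far shore: the cheese]
3. Ferryman goes to the far shore with the hen.  [the near shore: the corn, the ferret, the hay | the far shore: the cheese, the hen]
4. Ferryman goes back to the near shore alone.  [the near shore: the corn, the ferret, the hay | the far shore: the cheese, the hen]
5. Ferryman goes to the far shore with the corn.  [the near shore: the ferret, the hay | the far shore: the cheese, the corn, the hen]
6. Ferryman goes back to the near shore alone.  [the near shore: the ferret, the hay | the far shore: the cheese, the corn, the hen]
7. Ferryman goes to the far shore with the ferret.  [the near shore: the hay | the far shore: the cheese, the corn, the ferret, the hen]
8. Ferryman goes back to the near shore alone.  [the near shore: the hay | the far shore: the cheese, the corn, the ferret, the hen]
9. Ferryman goes to the far shore with the hay.  [the near shore: — | the far shore: the cheese, the corn, the ferret, the hay, the hen]

9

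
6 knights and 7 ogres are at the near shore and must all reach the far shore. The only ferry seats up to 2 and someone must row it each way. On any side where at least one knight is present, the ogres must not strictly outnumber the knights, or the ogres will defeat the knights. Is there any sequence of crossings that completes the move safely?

The ogres already outnumber the knights at the near shore before anyone moves, so the starting position itself is disallowed.

No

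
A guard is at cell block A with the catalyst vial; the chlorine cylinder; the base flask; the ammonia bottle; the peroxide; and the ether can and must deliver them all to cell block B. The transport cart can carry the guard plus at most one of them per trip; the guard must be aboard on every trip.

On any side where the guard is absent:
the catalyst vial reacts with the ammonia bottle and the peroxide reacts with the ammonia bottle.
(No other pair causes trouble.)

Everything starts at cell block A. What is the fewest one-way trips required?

Counting alone: the guard can take at most 1 across per trip to cell block B, so moving all 6 needs at least 6 loaded trips out, with a return between consecutive ones — at least 11 crossings.
The safety rule pushes this higher. Following every safe sequence of crossings, the most of the 6 that can be at cell block B as the transport cart arrives there on crossing 11 is 5 — never all 6.
So no plan with fewer than 13 crossings exists, and this one achieves 13:
1. Guard goes to cell block B with the ammonia bottle.
2. Guard goes back to cell block A alone.
3. Guard goes to cell block B with the catalyst vial.
4. Guard goes back to cell block A with the ammonia bottle.
5. Guard goes to cell block B with the peroxide.
6. Guard goes back to cell block A alone.
7. Guard goes to cell block B with the chlorine cylinder.
8. Guard goes back to cell block A alone.
9. Guard goes to cell block B with the base flask.
10. Guard goes back to cell block A alone.
11. Guard goes to cell block B with the ether can.
12. Guard goes back to cell block A alone.
13. Guard goes to cell block B with the ammonia bottle.

13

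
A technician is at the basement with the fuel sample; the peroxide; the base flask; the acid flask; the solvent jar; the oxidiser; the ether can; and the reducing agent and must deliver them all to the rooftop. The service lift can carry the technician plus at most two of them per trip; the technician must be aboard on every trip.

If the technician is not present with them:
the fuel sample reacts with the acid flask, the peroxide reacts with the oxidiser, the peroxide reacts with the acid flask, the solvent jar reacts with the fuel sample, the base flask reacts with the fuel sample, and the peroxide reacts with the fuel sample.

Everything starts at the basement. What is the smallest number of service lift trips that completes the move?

13

Counting alone: the technician can take at most 2 across per trip to the rooftop, so moving all 8 needs at least 4 loaded trips out, with a return between consecutive ones — at least 7 crossings.
The safety rule pushes this higher. Following every safe sequence of crossings, the most of the 8 that can be at the rooftop as the service lift arrives there on crossings 7, 9, 11 is 5, 6, 7 respectively — never all 8.
So no plan with fewer than 13 crossings exists, and this one achieves 13:
1. Technician goes to the rooftop with the fuel sample and the peroxide.
2. Technician goes back to the basement with the fuel sample.
3. Technician goes to the rooftop with the base flask and the fuel sample.
4. Technician goes back to the basement with the fuel sample.
5. Technician goes to the rooftop with the fuel sample and the solvent jar.
6. Technician goes back to the basement with the fuel sample.
7. Technician goes to the rooftop with the ether can and the fuel sample.
8. Technician goes back to the basement with the fuel sample.
9. Technician goes to the rooftop with the fuel sample and the reducing agent.
10. Technician goes back to the basement with the fuel sample.
11. Technician goes to the rooftop with the acid flask and the oxidiser.
12. Technician goes back to the basement with the peroxide.
13. Technician goes to the rooftop with the fuel sample and the peroxide.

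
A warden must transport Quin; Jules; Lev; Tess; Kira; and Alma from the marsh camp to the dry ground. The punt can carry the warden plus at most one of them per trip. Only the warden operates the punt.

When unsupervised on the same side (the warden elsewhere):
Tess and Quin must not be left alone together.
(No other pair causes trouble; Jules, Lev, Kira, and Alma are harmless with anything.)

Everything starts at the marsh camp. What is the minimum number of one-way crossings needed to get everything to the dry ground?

Counting alone: the warden can take at most 1 across per trip to the dry ground, so moving all 6 needs at least 6 loaded trips out, with a return between consecutive ones — at least 11 crossings.
The plan below uses exactly 11 crossings, so it is optimal:
1. Warden goes to the dry ground with Quin.  [the marsh camp: Alma, Jules, Kira, Lev, Tess | the dry ground: Quin]
2. Warden goes back to the marsh camp alone.  [the marsh camp: Alma, Jules, Kira, Lev, Tess | the dry ground: Quin]
3. Warden goes to the dry ground with Jules.  [the marsh camp: Alma, Kira, Lev, Tess | the dry ground: Jules, Quin]
4. Warden goes back to the marsh camp alone.  [the marsh camp: Alma, Kira, Lev, Tess | the dry ground: Jules, Quin]
5. Warden goes to the dry ground with Lev.  [the marsh camp: Alma, Kira, Tess | the dry ground: Jules, Lev, Quin]
6. Warden goes back to the marsh camp alone.  [the marsh camp: Alma, Kira, Tess | the dry ground: Jules, Lev, Quin]
7. Warden goes to the dry ground with Kira.  [the marsh camp: Alma, Tess | the dry ground: Jules, Kira, Lev, Quin]
8. Warden goes back to the marsh camp alone.  [the marsh camp: Alma, Tess | the dry ground: Jules, Kira, Lev, Quin]
9. Warden goes to the dry ground with Alma.  [the marsh camp: Tess | the dry ground: Alma, Jules, Kira, Lev, Quin]
10. Warden goes back to the marsh camp alone.  [the marsh camp: Tess | the dry ground: Alma, Jules, Kira, Lev, Quin]
11. Warden goes to the dry ground with Tess.  [the marsh camp: — | the dry ground: Alma, Jules, Kira, Lev, Quin, Tess]

11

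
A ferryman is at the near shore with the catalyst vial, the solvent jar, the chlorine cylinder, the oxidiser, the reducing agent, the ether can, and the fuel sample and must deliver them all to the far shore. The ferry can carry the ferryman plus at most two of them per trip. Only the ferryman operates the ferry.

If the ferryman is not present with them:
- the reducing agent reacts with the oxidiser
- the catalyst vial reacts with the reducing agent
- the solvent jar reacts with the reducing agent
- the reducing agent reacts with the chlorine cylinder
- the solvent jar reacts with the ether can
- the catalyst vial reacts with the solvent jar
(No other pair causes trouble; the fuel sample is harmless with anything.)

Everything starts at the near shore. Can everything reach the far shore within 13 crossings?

Yes

Yes — this plan uses 11 crossings (≤ 13):
1. Ferryman goes to the far shore with the reducing agent and the solvent jar.
2. Ferryman goes back to the near shore with the solvent jar.
3. Ferryman goes to the far shore with the catalyst vial and the ether can.
4. Ferryman goes back to the near shore with the catalyst vial.
5. Ferryman goes to the far shore with the catalyst vial and the chlorine cylinder.
6. Ferryman goes back to the near shore with the reducing agent.
7. Ferryman goes to the far shore with the oxidiser and the solvent jar.
8. Ferryman goes back to the near shore with the solvent jar.
9. Ferryman goes to the far shore with the fuel sample and the solvent jar.
10. Ferryman goes back to the near shore with the solvent jar.
11. Ferryman goes to the far shore with the reducing agent and the solvent jar.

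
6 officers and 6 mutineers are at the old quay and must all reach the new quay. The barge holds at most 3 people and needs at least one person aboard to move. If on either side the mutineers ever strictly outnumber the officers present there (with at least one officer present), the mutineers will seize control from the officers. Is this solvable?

Following every safe sequence of crossings from the start, the most of the 12 that can be at the new quay as the barge arrives there on crossings 1, 3, 5 is 3, 5, 6 respectively; the best ever achieved is 6 of 12.
From crossing 7 on, no configuration arises that was not already reachable earlier: only 17 distinct safe configurations (who is on which side, and where the barge is) can ever be reached, none of them has everyone across, and every continuation just revisits them. They are: 0 officers + 0 mutineers across (barge back at the start); 0 officers + 1 mutineer across (barge there); 0 officers + 1 mutineer across (barge back at the start); 0 officers + 2 mutineers across (barge there); 0 officers + 2 mutineers across (barge back at the start); 0 officers + 3 mutineers across (barge there); 0 officers + 3 mutineers across (barge back at the start); 0 officers + 4 mutineers across (barge there); 0 officers + 4 mutineers across (barge back at the start); 0 officers + 5 mutineers across (barge there); 0 officers + 5 mutineers across (barge back at the start); 0 officers + 6 mutineers across (barge there); 1 officer + 1 mutineer across (barge there); 1 officer + 1 mutineer across (barge back at the start); 2 officers + 2 mutineers across (barge there); 2 officers + 2 mutineers across (barge back at the start); 3 officers + 3 mutineers across (barge there). So no valid plan exists.

No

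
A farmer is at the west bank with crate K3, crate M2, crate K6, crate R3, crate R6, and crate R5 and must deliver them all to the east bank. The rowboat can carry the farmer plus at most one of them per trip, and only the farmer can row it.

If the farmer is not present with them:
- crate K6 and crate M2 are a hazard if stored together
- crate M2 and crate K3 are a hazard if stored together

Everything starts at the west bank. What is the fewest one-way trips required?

13

Counting alone: the farmer can take at most 1 across per trip to the east bank, so moving all 6 needs at least 6 loaded trips out, with a return between consecutive ones — at least 11 crossings.
The safety rule pushes this higher. Following every safe sequence of crossings, the most of the 6 that can be at the east bank as the rowboat arrives there on crossing 11 is 5 — never all 6.
So no plan with fewer than 13 crossings exists, and this one achieves 13:
1. Farmer goes to the east bank with crate M2.
2. Farmer goes back to the west bank alone.
3. Farmer goes to the east bank with crate K3.
4. Farmer goes back to the west bank with crate M2.
5. Farmer goes to the east bank with crate K6.
6. Farmer goes back to the west bank alone.
7. Farmer goes to the east bank with crate R3.
8. Farmer goes back to the west bank alone.
9. Farmer goes to the east bank with crate R6.
10. Farmer goes back to the west bank alone.
11. Farmer goes to the east bank with crate R5.
12. Farmer goes back to the west bank alone.
13. Farmer goes to the east bank with crate M2.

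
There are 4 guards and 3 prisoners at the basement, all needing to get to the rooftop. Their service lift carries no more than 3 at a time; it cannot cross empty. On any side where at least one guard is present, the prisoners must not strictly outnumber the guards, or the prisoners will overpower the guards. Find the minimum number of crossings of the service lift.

Counting alone: each trip to the rooftop takes at most 3 across and each return brings at least 1 back, so after t trips out (and t−1 returns) at most 3t − (t−1) of the 7 are across; that first reaches 7 at t = 3, so at least 5 crossings are needed.
The plan below uses exactly 5 crossings, so it is optimal:
1. 3 prisoners → the rooftop.  (the basement: 4G 0P; the rooftop: 0G 3P)
2. 1 prisoner ← the basement.  (the basement: 4G 1P; the rooftop: 0G 2P)
3. 3 guards → the rooftop.  (the basement: 1G 1P; the rooftop: 3G 2P)
4. 1 guard ← the basement.  (the basement: 2G 1P; the rooftop: 2G 2P)
5. 2 guards and 1 prisoner → the rooftop.  (the basement: 0G 0P; the rooftop: 4G 3P)

5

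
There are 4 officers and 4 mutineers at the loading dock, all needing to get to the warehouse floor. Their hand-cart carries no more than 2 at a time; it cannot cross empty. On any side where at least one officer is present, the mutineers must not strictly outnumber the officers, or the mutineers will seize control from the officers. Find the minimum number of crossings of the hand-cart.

Following every safe sequence of crossings from the start, the most of the 8 that can be at the warehouse floor as the hand-cart arrives there on crossings 1, 3, 5 is 2, 3, 4 respectively; the best ever achieved is 4 of 8.
From crossing 7 on, no configuration arises that was not already reachable earlier: only 11 distinct safe configurations (who is on which side, and where the hand-cart is) can ever be reached, none of them has everyone across, and every continuation just revisits them. They are: 0 officers + 0 mutineers across (hand-cart back at the start); 0 officers + 1 mutineer across (hand-cart there); 0 officers + 1 mutineer across (hand-cart back at the start); 0 officers + 2 mutineers across (hand-cart there); 0 officers + 2 mutineers across (hand-cart back at the start); 0 officers + 3 mutineers across (hand-cart there); 0 officers + 3 mutineers across (hand-cart back at the start); 0 officers + 4 mutineers across (hand-cart there); 1 officer + 1 mutineer across (hand-cart there); 1 officer + 1 mutineer across (hand-cart back at the start); 2 officers + 2 mutineers across (hand-cart there). So no valid plan exists.

impossible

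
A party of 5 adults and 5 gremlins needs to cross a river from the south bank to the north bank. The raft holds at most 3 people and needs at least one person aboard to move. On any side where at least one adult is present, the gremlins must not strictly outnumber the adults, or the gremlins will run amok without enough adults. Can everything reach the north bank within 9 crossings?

Counting alone: each trip to the north bank takes at most 3 across and each return brings at least 1 back, so after t trips out (and t−1 returns) at most 3t − (t−1) of the 10 are across; that first reaches 10 at t = 5, so at least 9 crossings are needed.
The safety rule pushes this higher. Following every safe sequence of crossings, the most of the 10 that can be at the north bank as the raft arrives there on crossing 9 is 9 — never all 10.
So the move cannot be finished within 9 crossings. (The shortest complete plan takes 11:)
1. 2 gremlins → the north bank.  (the south bank: 5A 3G; the north bank: 0A 2G)
2. 1 gremlin ← the south bank.  (the south bank: 5A 4G; the north bank: 0A 1G)
3. 3 gremlins → the north bank.  (the south bank: 5A 1G; the north bank: 0A 4G)
4. 1 gremlin ← the south bank.  (the south bank: 5A 2G; the north bank: 0A 3G)
5. 3 adults → the north bank.  (the south bank: 2A 2G; the north bank: 3A 3G)
6. 1 adult and 1 gremlin ← the south bank.  (the south bank: 3A 3G; the north bank: 2A 2G)
7. 3 adults → the north bank.  (the south bank: 0A 3G; the north bank: 5A 2G)
8. 1 gremlin ← the south bank.  (the south bank: 0A 4G; the north bank: 5A 1G)
9. 2 gremlins → the north bank.  (the south bank: 0A 2G; the north bank: 5A 3G)
10. 1 gremlin ← the south bank.  (the south bank: 0A 3G; the north bank: 5A 2G)
11. 3 gremlins → the north bank.  (the south bank: 0A 0G; the north bank: 5A 5G)

No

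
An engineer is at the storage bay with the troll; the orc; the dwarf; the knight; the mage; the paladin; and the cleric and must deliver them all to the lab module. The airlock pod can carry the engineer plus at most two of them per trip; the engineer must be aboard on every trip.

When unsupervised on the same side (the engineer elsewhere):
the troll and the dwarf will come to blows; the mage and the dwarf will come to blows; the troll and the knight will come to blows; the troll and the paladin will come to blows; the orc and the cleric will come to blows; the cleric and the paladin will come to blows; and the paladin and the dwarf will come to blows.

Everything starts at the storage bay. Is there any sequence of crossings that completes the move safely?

Whatever the first load, the items left behind include a forbidden pair without the engineer. No opening move is safe, so no plan exists.

No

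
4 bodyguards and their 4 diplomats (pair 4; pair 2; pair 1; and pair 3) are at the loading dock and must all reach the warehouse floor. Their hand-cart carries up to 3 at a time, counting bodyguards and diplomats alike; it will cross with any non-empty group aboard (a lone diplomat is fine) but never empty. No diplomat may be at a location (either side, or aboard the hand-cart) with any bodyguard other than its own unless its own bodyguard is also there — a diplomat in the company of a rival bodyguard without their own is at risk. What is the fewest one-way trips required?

Counting alone: each trip to the warehouse floor takes at most 3 across and each return brings at least 1 back, so after t trips out (and t−1 returns) at most 3t − (t−1) of the 8 are across; that first reaches 8 at t = 4, so at least 7 crossings are needed.
The safety rule pushes this higher. Following every safe sequence of crossings, the most of the 8 that can be at the warehouse floor as the hand-cart arrives there on crossing 7 is 7 — never all 8.
So no plan with fewer than 9 crossings exists, and this one achieves 9:
1. bodyguard 4 and diplomat 4 cross → the warehouse floor.
2. bodyguard 4 crosses ← the loading dock.
3. bodyguard 2, bodyguard 4, and diplomat 2 cross → the warehouse floor.
4. bodyguard 4 and diplomat 4 cross ← the loading dock.
5. bodyguard 1, bodyguard 3, and bodyguard 4 cross → the warehouse floor.
6. diplomat 2 crosses ← the loading dock.
7. diplomat 2 and diplomat 4 cross → the warehouse floor.
8. diplomat 4 crosses ← the loading dock.
9. diplomat 1, diplomat 3, and diplomat 4 cross → the warehouse floor.

9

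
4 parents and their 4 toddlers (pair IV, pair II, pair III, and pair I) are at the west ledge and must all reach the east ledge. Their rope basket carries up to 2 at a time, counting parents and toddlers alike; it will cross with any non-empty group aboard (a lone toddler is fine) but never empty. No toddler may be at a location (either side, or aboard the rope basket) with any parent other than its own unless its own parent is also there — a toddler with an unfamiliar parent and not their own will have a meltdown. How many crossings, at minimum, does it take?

Following every safe sequence of crossings from the start, the most of the 8 that can be at the east ledge as the rope basket arrives there on crossings 1, 3, 5 is 2, 3, 4 respectively; the best ever achieved is 4 of 8.
From crossing 7 on, no configuration arises that was not already reachable earlier: only 44 distinct safe configurations (who is on which side, and where the rope basket is) can ever be reached, none of them has everyone across, and every continuation just revisits them. So no valid plan exists.

impossible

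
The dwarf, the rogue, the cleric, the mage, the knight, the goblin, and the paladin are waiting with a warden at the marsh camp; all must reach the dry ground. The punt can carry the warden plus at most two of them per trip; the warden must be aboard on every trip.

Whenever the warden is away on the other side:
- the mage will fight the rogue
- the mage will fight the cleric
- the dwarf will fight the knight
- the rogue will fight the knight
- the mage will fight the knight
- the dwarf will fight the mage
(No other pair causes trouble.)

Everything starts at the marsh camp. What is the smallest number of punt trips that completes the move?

Counting alone: the warden can take at most 2 across per trip to the dry ground, so moving all 7 needs at least 4 loaded trips out, with a return between consecutive ones — at least 7 crossings.
The safety rule pushes this higher. Following every safe sequence of crossings, the most of the 7 that can be at the dry ground as the punt arrives there on crossings 7, 9 is 5, 6 respectively — never all 7.
So no plan with fewer than 11 crossings exists, and this one achieves 11:
1. Warden goes to the dry ground with the knight and the mage.
2. Warden goes back to the marsh camp with the mage.
3. Warden goes to the dry ground with the cleric and the mage.
4. Warden goes back to the marsh camp with the mage.
5. Warden goes to the dry ground with the dwarf and the rogue.
6. Warden goes back to the marsh camp with the knight.
7. Warden goes to the dry ground with the goblin and the mage.
8. Warden goes back to the marsh camp with the mage.
9. Warden goes to the dry ground with the mage and the paladin.
10. Warden goes back to the marsh camp with the mage.
11. Warden goes to the dry ground with the knight and the mage.

11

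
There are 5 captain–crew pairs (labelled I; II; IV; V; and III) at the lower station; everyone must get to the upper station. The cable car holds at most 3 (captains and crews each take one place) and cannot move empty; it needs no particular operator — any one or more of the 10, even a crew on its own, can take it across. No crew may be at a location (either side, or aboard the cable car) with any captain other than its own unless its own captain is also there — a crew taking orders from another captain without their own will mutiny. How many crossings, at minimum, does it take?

Counting alone: each trip to the upper station takes at most 3 across and each return brings at least 1 back, so after t trips out (and t−1 returns) at most 3t − (t−1) of the 10 are across; that first reaches 10 at t = 5, so at least 9 crossings are needed.
The safety rule pushes this higher. Following every safe sequence of crossings, the most of the 10 that can be at the upper station as the cable car arrives there on crossing 9 is 9 — never all 10.
So no plan with fewer than 11 crossings exists, and this one achieves 11:
1. captain I and crew I cross → the upper station.
2. captain I crosses ← the lower station.
3. crew II, crew IV, and crew V cross → the upper station.
4. crew I crosses ← the lower station.
5. captain II, captain IV, and captain V cross → the upper station.
6. captain II and crew II cross ← the lower station.
7. captain I, captain II, and captain III cross → the upper station.
8. crew IV crosses ← the lower station.
9. crew I and crew II cross → the upper station.
10. crew I crosses ← the lower station.
11. crew I, crew III, and crew IV cross → the upper station.

11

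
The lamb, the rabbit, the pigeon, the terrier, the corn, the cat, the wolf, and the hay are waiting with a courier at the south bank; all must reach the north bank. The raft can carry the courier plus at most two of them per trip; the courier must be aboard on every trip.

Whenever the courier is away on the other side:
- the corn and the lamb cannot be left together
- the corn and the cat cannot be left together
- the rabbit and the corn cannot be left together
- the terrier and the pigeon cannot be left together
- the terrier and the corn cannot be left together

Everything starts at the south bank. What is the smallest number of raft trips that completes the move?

Counting alone: the courier can take at most 2 across per trip to the north bank, so moving all 8 needs at least 4 loaded trips out, with a return between consecutive ones — at least 7 crossings.
The safety rule pushes this higher. Following every safe sequence of crossings, the most of the 8 that can be at the north bank as the raft arrives there on crossing 7 is 7 — never all 8.
So no plan with fewer than 9 crossings exists, and this one achieves 9:
1. Courier goes to the north bank with the corn and the pigeon.  [the south bank: the cat, the hay, the lamb, the rabbit, the terrier, the wolf | the north bank: the corn, the pigeon]
2. Courier goes back to the south bank alone.  [the south bank: the cat, the hay, the lamb, the rabbit, the terrier, the wolf | the north bank: the corn, the pigeon]
3. Courier goes to the north bank with the lamb and the rabbit.  [the south bank: the cat, the hay, the terrier, the wolf | the north bank: the corn, the lamb, the pigeon, the rabbit]
4. Courier goes back to the south bank with the corn.  [the south bank: the cat, the corn, the hay, the terrier, the wolf | the north bank: the lamb, the pigeon, the rabbit]
5. Courier goes to the north bank with the cat and the terrier.  [the south bank: the corn, the hay, the wolf | the north bank: the cat, the lamb, the pigeon, the rabbit, the terrier]
6. Courier goes back to the south bank with the pigeon.  [the south bank: the corn, the hay, the pigeon, the wolf | the north bank: the cat, the lamb, the rabbit, the terrier]
7. Courier goes to the north bank with the hay and the wolf.  [the south bank: the corn, the pigeon | the north bank: the cat, the hay, the lamb, the rabbit, the terrier, the wolf]
8. Courier goes back to the south bank alone.  [the south bank: the corn, the pigeon | the north bank: the cat, the hay, the lamb, the rabbit, the terrier, the wolf]
9. Courier goes to the north bank with the corn and the pigeon.  [the south bank: — | the north bank: the cat, the corn, the hay, the lamb, the pigeon, the rabbit, the terrier, the wolf]

9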